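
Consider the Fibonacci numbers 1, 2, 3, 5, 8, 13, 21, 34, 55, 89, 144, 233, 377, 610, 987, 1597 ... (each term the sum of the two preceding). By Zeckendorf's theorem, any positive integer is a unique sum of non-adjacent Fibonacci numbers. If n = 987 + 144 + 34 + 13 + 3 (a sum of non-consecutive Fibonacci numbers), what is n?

1181

987 + 144 + 34 + 13 + 3 = 1181.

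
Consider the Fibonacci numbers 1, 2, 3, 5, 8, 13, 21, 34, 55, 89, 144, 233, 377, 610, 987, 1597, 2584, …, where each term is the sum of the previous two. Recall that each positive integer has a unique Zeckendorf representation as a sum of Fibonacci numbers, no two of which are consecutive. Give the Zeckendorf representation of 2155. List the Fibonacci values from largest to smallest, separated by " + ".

1597 + 377 + 144 + 34 + 3

Repeatedly subtract the largest Fibonacci number that fits:
take 1597 (≤ 2155); 2155 − 1597 = 558
take 377 (≤ 558); 558 − 377 = 181
take 144 (≤ 181); 181 − 144 = 37
take 34 (≤ 37); 37 − 34 = 3
take 3 (≤ 3); 3 − 3 = 0
So 2155 = 1597 + 377 + 144 + 34 + 3, with no two terms consecutive in the sequence.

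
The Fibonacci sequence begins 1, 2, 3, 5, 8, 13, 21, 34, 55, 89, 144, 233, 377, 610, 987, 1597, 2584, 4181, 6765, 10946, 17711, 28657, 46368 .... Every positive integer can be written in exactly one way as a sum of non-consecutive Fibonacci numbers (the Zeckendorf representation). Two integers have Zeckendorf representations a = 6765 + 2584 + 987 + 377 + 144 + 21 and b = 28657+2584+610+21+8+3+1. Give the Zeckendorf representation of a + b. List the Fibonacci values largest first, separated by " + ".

The two numbers are 10878 and 31884, so their sum is 42762.
Greedy algorithm:
subtract 28657 from 42762: 14105 remains
subtract 10946 from 14105: 3159 remains
subtract 2584 from 3159: 575 remains
subtract 377 from 575: 198 remains
subtract 144 from 198: 54 remains
subtract 34 from 54: 20 remains
subtract 13 from 20: 7 remains
subtract 5 from 7: 2 remains
subtract 2 from 2: 0 remains

28657 + 10946 + 2584 + 377 + 144 + 34 + 13 + 5 + 2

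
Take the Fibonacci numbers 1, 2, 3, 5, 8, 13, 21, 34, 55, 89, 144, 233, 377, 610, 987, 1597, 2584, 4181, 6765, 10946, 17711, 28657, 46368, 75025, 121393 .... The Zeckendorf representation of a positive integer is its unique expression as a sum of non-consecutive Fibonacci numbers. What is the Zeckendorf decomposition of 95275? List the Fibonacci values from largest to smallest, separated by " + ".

75025 ≤ 95275 < 121393, so take 75025; remainder 20250
17711 ≤ 20250 < 28657, so take 17711; remainder 2539
1597 ≤ 2539 < 2584, so take 1597; remainder 942
610 ≤ 942 < 987, so take 610; remainder 332
233 ≤ 332 < 377, so take 233; remainder 99
89 ≤ 99 < 144, so take 89; remainder 10
8 ≤ 10 < 13, so take 8; remainder 2
2 ≤ 2 < 3, so take 2; remainder 0
So 95275 = 75025 + 17711 + 1597 + 610 + 233 + 89 + 8 + 2, with no two terms consecutive in the sequence.

75025 + 17711 + 1597 + 610 + 233 + 89 + 8 + 2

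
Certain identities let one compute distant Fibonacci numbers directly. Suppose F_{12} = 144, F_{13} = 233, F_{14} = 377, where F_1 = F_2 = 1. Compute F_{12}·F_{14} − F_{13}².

144·377 − 233² = 54288 − 54289 = -1. (Cassini's identity: F_{k−1}F_{k+1} − F_k² = (−1)^k.)

-1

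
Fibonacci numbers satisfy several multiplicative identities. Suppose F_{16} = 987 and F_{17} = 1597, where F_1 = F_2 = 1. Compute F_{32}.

By the doubling identity F_{2k} = F_k(2F_{k+1} − F_k): F_{32} = 987·(2·1597 − 987) = 987·2207 = 2178309.

2178309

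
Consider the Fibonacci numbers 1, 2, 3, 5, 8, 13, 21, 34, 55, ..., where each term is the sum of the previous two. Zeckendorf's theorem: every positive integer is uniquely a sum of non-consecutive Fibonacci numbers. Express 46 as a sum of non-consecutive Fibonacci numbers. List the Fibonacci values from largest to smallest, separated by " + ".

34 + 8 + 3 + 1

34 ≤ 46 < 55, so take 34; remainder 12
8 ≤ 12 < 13, so take 8; remainder 4
3 ≤ 4 < 5, so take 3; remainder 1
1 ≤ 1 < 2, so take 1; remainder 0
So 46 = 34 + 8 + 3 + 1, with no two terms consecutive in the sequence.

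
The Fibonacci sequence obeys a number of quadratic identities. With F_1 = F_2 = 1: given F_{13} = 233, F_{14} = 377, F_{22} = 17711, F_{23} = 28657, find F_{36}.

By the addition formula F_{m+n} = F_m F_{n+1} + F_{m−1} F_n with m=14, n=22: F_{36} = 377·28657 + 233·17711 = 10803689 + 4126663 = 14930352.

14930352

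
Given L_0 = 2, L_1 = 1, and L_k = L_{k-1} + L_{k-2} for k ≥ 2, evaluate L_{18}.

5778

Iterating the recurrence up to L_{11} = 199 and L_{10} = 123:
L_{12} = L_{11} + L_{10} = 199 + 123 = 322
L_{13} = L_{12} + L_{11} = 322 + 199 = 521
L_{14} = L_{13} + L_{12} = 521 + 322 = 843
L_{15} = L_{14} + L_{13} = 843 + 521 = 1364
L_{16} = L_{15} + L_{14} = 1364 + 843 = 2207
L_{17} = L_{16} + L_{15} = 2207 + 1364 = 3571
L_{18} = L_{17} + L_{16} = 3571 + 2207 = 5778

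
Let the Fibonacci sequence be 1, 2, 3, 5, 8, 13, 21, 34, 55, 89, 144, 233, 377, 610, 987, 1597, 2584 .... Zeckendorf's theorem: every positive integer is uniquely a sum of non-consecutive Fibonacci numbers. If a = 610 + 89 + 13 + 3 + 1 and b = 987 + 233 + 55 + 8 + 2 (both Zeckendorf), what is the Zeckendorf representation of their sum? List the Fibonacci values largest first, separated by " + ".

1597 + 377 + 21 + 5 + 1

The two numbers are 716 and 1285, so their sum is 2001.
subtract 1597 from 2001: 404 remains
subtract 377 from 404: 27 remains
subtract 21 from 27: 6 remains
subtract 5 from 6: 1 remains
subtract 1 from 1: 0 remains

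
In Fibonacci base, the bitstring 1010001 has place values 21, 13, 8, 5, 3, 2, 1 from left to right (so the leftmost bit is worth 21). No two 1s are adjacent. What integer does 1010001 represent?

30

Summing the place values of the 1 bits: 21 + 8 + 1 = 30.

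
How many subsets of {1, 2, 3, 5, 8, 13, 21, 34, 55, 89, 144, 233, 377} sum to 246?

11

246 = 233+13 = 233+8+5 = 144+89+13 = 233+8+3+2 = 144+89+8+5 = … (6 more), for 11 in all.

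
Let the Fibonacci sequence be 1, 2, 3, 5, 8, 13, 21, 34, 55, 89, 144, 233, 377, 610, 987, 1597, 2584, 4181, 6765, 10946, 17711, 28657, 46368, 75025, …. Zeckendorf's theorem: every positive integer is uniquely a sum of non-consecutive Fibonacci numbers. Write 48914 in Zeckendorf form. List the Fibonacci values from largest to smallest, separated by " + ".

largest Fibonacci ≤ 48914 is 46368; 48914 − 46368 = 2546
largest Fibonacci ≤ 2546 is 1597; 2546 − 1597 = 949
largest Fibonacci ≤ 949 is 610; 949 − 610 = 339
largest Fibonacci ≤ 339 is 233; 339 − 233 = 106
largest Fibonacci ≤ 106 is 89; 106 − 89 = 17
largest Fibonacci ≤ 17 is 13; 17 − 13 = 4
largest Fibonacci ≤ 4 is 3; 4 − 3 = 1
largest Fibonacci ≤ 1 is 1; 1 − 1 = 0
So 48914 = 46368 + 1597 + 610 + 233 + 89 + 13 + 3 + 1, with no two terms consecutive in the sequence.

46368 + 1597 + 610 + 233 + 89 + 13 + 3 + 1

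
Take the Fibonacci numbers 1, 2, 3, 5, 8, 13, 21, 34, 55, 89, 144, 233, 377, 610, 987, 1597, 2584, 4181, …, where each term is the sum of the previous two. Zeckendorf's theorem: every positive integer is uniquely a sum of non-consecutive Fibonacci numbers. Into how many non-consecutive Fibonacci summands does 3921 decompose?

7

largest Fibonacci ≤ 3921 is 2584; 3921 − 2584 = 1337
largest Fibonacci ≤ 1337 is 987; 1337 − 987 = 350
largest Fibonacci ≤ 350 is 233; 350 − 233 = 117
largest Fibonacci ≤ 117 is 89; 117 − 89 = 28
largest Fibonacci ≤ 28 is 21; 28 − 21 = 7
largest Fibonacci ≤ 7 is 5; 7 − 5 = 2
largest Fibonacci ≤ 2 is 2; 2 − 2 = 0
3921 = 2584 + 987 + 233 + 89 + 21 + 5 + 2, which has 7 terms.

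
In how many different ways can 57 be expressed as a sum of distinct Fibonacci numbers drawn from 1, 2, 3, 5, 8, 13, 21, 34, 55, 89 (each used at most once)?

Starting from the Zeckendorf form and repeatedly splitting a term F_k into F_{k−1} + F_{k−2} (when neither is already used) reaches every representation.
57 = 55+2 = 34+21+2 = 34+13+8+2 = 34+13+5+3+2 — 4 representations.

4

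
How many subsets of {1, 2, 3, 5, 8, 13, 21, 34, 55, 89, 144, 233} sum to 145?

5

145 = 144+1 = 89+55+1 = 89+34+21+1 = 89+34+13+8+1 = … (1 more), for 5 in all.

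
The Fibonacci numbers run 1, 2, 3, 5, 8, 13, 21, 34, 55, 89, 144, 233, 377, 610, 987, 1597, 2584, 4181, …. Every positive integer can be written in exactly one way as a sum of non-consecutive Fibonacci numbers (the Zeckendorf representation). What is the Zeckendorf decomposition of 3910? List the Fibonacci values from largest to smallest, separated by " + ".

2584 + 987 + 233 + 89 + 13 + 3 + 1

Greedy algorithm:
largest Fibonacci ≤ 3910 is 2584; 3910 − 2584 = 1326
largest Fibonacci ≤ 1326 is 987; 1326 − 987 = 339
largest Fibonacci ≤ 339 is 233; 339 − 233 = 106
largest Fibonacci ≤ 106 is 89; 106 − 89 = 17
largest Fibonacci ≤ 17 is 13; 17 − 13 = 4
largest Fibonacci ≤ 4 is 3; 4 − 3 = 1
largest Fibonacci ≤ 1 is 1; 1 − 1 = 0
So 3910 = 2584 + 987 + 233 + 89 + 13 + 3 + 1, with no two terms consecutive in the sequence.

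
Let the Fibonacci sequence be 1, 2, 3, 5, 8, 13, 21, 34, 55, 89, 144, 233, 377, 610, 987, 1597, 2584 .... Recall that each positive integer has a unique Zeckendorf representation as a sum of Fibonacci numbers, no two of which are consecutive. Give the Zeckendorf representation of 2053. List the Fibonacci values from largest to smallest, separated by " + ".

1597 + 377 + 55 + 21 + 3

2053 − 1597 = 456
456 − 377 = 79
79 − 55 = 24
24 − 21 = 3
3 − 3 = 0
So 2053 = 1597 + 377 + 55 + 21 + 3, with no two terms consecutive in the sequence.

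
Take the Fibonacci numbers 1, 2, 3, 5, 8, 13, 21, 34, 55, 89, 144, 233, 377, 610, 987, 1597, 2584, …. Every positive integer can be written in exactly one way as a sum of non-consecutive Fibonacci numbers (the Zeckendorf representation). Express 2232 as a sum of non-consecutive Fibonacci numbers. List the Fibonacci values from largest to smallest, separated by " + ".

1597 + 610 + 21 + 3 + 1

Repeatedly subtract the largest Fibonacci number that fits:
2232 − 1597 = 635
635 − 610 = 25
25 − 21 = 4
4 − 3 = 1
1 − 1 = 0
So 2232 = 1597 + 610 + 21 + 3 + 1, with no two terms consecutive in the sequence.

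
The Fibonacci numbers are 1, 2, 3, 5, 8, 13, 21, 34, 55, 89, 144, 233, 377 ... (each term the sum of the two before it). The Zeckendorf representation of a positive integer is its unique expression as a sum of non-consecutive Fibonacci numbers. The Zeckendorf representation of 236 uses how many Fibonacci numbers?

largest Fibonacci ≤ 236 is 233; 236 − 233 = 3
largest Fibonacci ≤ 3 is 3; 3 − 3 = 0
236 = 233 + 3, which has 2 terms.

2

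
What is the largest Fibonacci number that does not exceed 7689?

6765

6765 ≤ 7689 < 10946, so the largest Fibonacci number not exceeding 7689 is 6765.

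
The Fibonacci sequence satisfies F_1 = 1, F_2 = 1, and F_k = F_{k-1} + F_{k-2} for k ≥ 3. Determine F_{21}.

Iterating the recurrence up to F_{16} = 987 and F_{15} = 610:
F_{17} = F_{16} + F_{15} = 987 + 610 = 1597
F_{18} = F_{17} + F_{16} = 1597 + 987 = 2584
F_{19} = F_{18} + F_{17} = 2584 + 1597 = 4181
F_{20} = F_{19} + F_{18} = 4181 + 2584 = 6765
F_{21} = F_{20} + F_{19} = 6765 + 4181 = 10946

10946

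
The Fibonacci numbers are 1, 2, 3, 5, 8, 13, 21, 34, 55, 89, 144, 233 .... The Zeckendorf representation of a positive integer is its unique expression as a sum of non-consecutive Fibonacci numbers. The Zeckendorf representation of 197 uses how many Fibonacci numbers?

Repeatedly subtract the largest Fibonacci number that fits:
197 − 144 = 53
53 − 34 = 19
19 − 13 = 6
6 − 5 = 1
1 − 1 = 0
197 = 144 + 34 + 13 + 5 + 1, which has 5 terms.

5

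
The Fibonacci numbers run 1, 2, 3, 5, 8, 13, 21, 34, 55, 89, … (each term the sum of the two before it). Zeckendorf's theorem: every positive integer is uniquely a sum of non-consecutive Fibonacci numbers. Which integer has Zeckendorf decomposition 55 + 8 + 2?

65

55 + 8 + 2 = 65.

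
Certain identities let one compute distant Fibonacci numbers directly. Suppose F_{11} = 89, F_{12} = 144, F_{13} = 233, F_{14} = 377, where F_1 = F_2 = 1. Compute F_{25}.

By the addition formula F_{m+n} = F_m F_{n+1} + F_{m−1} F_n with m=14, n=11: F_{25} = 377·144 + 233·89 = 54288 + 20737 = 75025.

75025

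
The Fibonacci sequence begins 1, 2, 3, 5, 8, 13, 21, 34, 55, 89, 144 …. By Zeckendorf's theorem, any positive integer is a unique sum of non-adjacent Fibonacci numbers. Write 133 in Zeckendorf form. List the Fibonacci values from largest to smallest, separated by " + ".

take 89 (≤ 133); 133 − 89 = 44
take 34 (≤ 44); 44 − 34 = 10
take 8 (≤ 10); 10 − 8 = 2
take 2 (≤ 2); 2 − 2 = 0
So 133 = 89 + 34 + 8 + 2, with no two terms consecutive in the sequence.

89 + 34 + 8 + 2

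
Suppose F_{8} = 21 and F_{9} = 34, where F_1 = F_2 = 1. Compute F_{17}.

1597

By F_{2k+1} = F_k² + F_{k+1}²: F_{17} = 21² + 34² = 441 + 1156 = 1597.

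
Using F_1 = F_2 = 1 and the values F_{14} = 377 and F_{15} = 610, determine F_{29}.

By F_{2k+1} = F_k² + F_{k+1}²: F_{29} = 377² + 610² = 142129 + 372100 = 514229.

514229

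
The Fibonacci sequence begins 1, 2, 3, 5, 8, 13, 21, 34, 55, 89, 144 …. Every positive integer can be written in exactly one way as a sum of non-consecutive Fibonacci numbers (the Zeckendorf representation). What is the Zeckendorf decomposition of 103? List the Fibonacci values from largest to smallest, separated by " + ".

89 ≤ 103 < 144, so take 89; remainder 14
13 ≤ 14 < 21, so take 13; remainder 1
1 ≤ 1 < 2, so take 1; remainder 0
So 103 = 89 + 13 + 1, with no two terms consecutive in the sequence.

89 + 13 + 1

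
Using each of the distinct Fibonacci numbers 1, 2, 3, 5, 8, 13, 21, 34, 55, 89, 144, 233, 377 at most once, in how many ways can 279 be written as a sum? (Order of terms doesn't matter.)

5

279 = 233+34+8+3+1 = 233+21+13+8+3+1 = 144+89+34+8+3+1 = 144+89+21+13+8+3+1 = 144+55+34+21+13+8+3+1 — 5 representations.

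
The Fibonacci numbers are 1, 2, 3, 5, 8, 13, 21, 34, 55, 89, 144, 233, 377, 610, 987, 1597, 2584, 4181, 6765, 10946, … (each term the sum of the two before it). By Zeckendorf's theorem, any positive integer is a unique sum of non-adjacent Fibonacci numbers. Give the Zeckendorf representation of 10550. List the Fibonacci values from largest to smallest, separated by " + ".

largest Fibonacci ≤ 10550 is 6765; 10550 − 6765 = 3785
largest Fibonacci ≤ 3785 is 2584; 3785 − 2584 = 1201
largest Fibonacci ≤ 1201 is 987; 1201 − 987 = 214
largest Fibonacci ≤ 214 is 144; 214 − 144 = 70
largest Fibonacci ≤ 70 is 55; 70 − 55 = 15
largest Fibonacci ≤ 15 is 13; 15 − 13 = 2
largest Fibonacci ≤ 2 is 2; 2 − 2 = 0
So 10550 = 6765 + 2584 + 987 + 144 + 55 + 13 + 2, with no two terms consecutive in the sequence.

6765 + 2584 + 987 + 144 + 55 + 13 + 2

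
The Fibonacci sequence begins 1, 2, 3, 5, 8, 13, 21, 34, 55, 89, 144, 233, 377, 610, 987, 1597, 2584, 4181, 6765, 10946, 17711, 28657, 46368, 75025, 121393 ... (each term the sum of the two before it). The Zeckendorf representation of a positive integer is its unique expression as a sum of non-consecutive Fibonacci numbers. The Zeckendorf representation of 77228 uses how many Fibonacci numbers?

75025 ≤ 77228 < 121393, so take 75025; remainder 2203
1597 ≤ 2203 < 2584, so take 1597; remainder 606
377 ≤ 606 < 610, so take 377; remainder 229
144 ≤ 229 < 233, so take 144; remainder 85
55 ≤ 85 < 89, so take 55; remainder 30
21 ≤ 30 < 34, so take 21; remainder 9
8 ≤ 9 < 13, so take 8; remainder 1
1 ≤ 1 < 2, so take 1; remainder 0
77228 = 75025 + 1597 + 377 + 144 + 55 + 21 + 8 + 1, which has 8 terms.

8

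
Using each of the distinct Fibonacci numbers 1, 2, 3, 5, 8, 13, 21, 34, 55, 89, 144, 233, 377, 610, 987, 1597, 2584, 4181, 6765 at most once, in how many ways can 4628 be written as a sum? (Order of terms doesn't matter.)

30

4628 = 4181+377+55+13+2 = 4181+377+55+8+5+2 = 4181+377+34+21+13+2 = 4181+233+144+55+13+2 = … (26 more), for 30 in all.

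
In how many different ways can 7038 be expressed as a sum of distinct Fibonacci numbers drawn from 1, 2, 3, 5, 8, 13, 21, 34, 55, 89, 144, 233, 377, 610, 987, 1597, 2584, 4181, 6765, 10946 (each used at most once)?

Each representation comes from the Zeckendorf form by replacing some F_k with F_{k−1} + F_{k−2} where possible.
7038 = 6765+233+34+5+1 = 6765+233+34+3+2+1 = 6765+233+21+13+5+1 = 6765+144+89+34+5+1 = 4181+2584+233+34+5+1 = … (47 more), for 52 in all.

52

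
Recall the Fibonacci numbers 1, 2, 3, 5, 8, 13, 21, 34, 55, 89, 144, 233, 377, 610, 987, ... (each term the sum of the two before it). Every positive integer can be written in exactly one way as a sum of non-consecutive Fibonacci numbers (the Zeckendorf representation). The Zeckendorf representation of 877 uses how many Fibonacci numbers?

610 ≤ 877 < 987, so take 610; remainder 267
233 ≤ 267 < 377, so take 233; remainder 34
34 ≤ 34 < 55, so take 34; remainder 0
877 = 610 + 233 + 34, which has 3 terms.

3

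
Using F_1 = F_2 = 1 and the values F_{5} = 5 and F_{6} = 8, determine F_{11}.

89

By F_{2k+1} = F_k² + F_{k+1}²: F_{11} = 5² + 8² = 25 + 64 = 89.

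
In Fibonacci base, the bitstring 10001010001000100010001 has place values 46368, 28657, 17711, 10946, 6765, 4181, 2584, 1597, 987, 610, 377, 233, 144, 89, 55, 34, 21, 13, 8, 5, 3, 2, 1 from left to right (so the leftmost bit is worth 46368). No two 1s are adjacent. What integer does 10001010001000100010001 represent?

Summing the place values of the 1 bits: 46368 + 6765 + 2584 + 377 + 55 + 8 + 1 = 56158.

56158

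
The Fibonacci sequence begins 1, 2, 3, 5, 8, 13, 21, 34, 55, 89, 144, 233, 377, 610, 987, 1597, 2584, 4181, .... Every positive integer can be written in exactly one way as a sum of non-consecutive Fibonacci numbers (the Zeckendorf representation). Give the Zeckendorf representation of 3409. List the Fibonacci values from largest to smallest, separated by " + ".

2584 + 610 + 144 + 55 + 13 + 3

3409: greatest Fibonacci not exceeding it is 2584, leaving 825
825: greatest Fibonacci not exceeding it is 610, leaving 215
215: greatest Fibonacci not exceeding it is 144, leaving 71
71: greatest Fibonacci not exceeding it is 55, leaving 16
16: greatest Fibonacci not exceeding it is 13, leaving 3
3: greatest Fibonacci not exceeding it is 3, leaving 0
So 3409 = 2584 + 610 + 144 + 55 + 13 + 3, with no two terms consecutive in the sequence.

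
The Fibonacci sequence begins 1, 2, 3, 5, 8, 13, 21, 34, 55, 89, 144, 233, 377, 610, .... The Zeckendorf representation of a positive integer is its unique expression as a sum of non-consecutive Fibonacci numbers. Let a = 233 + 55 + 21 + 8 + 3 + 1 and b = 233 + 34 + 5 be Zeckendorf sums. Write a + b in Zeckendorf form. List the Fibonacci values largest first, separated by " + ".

377 + 144 + 55 + 13 + 3 + 1

The two numbers are 321 and 272, so their sum is 593.
593 − 377 = 216
216 − 144 = 72
72 − 55 = 17
17 − 13 = 4
4 − 3 = 1
1 − 1 = 0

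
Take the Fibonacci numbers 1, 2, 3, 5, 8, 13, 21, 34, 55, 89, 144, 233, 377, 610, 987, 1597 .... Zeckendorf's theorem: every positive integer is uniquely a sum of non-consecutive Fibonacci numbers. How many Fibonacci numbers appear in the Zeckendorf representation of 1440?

4

1440: greatest Fibonacci not exceeding it is 987, leaving 453
453: greatest Fibonacci not exceeding it is 377, leaving 76
76: greatest Fibonacci not exceeding it is 55, leaving 21
21: greatest Fibonacci not exceeding it is 21, leaving 0
1440 = 987 + 377 + 55 + 21, which has 4 terms.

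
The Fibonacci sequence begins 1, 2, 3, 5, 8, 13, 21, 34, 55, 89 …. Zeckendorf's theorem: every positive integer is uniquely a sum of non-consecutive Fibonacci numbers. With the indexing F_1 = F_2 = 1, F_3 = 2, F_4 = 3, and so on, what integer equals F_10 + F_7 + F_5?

F_10 + F_7 + F_5 = 55 + 13 + 5 = 73.

73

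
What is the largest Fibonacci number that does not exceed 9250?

6765 ≤ 9250 < 10946, so the largest Fibonacci number not exceeding 9250 is 6765.

6765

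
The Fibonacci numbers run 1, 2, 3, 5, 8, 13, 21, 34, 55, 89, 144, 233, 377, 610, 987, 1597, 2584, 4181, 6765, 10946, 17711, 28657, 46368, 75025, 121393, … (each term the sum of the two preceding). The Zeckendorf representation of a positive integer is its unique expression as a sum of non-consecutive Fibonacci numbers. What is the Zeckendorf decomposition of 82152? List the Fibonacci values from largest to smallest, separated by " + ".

75025 ≤ 82152 < 121393, so take 75025; remainder 7127
6765 ≤ 7127 < 10946, so take 6765; remainder 362
233 ≤ 362 < 377, so take 233; remainder 129
89 ≤ 129 < 144, so take 89; remainder 40
34 ≤ 40 < 55, so take 34; remainder 6
5 ≤ 6 < 8, so take 5; remainder 1
1 ≤ 1 < 2, so take 1; remainder 0
So 82152 = 75025 + 6765 + 233 + 89 + 34 + 5 + 1, with no two terms consecutive in the sequence.

75025 + 6765 + 233 + 89 + 34 + 5 + 1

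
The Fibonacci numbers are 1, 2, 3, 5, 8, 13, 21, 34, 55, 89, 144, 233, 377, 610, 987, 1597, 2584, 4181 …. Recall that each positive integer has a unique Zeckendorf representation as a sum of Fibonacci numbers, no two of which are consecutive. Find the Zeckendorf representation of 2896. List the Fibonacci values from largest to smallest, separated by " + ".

2896: greatest Fibonacci not exceeding it is 2584, leaving 312
312: greatest Fibonacci not exceeding it is 233, leaving 79
79: greatest Fibonacci not exceeding it is 55, leaving 24
24: greatest Fibonacci not exceeding it is 21, leaving 3
3: greatest Fibonacci not exceeding it is 3, leaving 0
So 2896 = 2584 + 233 + 55 + 21 + 3, with no two terms consecutive in the sequence.

2584 + 233 + 55 + 21 + 3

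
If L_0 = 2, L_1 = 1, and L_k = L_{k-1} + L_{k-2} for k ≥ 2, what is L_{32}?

Iterating the recurrence up to L_{28} = 710647 and L_{27} = 439204:
L_{29} = L_{28} + L_{27} = 710647 + 439204 = 1149851
L_{30} = L_{29} + L_{28} = 1149851 + 710647 = 1860498
L_{31} = L_{30} + L_{29} = 1860498 + 1149851 = 3010349
L_{32} = L_{31} + L_{30} = 3010349 + 1860498 = 4870847

4870847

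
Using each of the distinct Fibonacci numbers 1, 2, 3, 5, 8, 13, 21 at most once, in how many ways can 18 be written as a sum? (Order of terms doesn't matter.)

18 = 13+5 = 13+3+2 = 8+5+3+2 — 3 representations.

3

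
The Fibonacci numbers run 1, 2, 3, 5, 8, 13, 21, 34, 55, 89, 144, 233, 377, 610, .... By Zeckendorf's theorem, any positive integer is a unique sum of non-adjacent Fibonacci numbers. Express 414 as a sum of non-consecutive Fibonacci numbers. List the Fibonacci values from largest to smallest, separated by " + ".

414 − 377 = 37
37 − 34 = 3
3 − 3 = 0
So 414 = 377 + 34 + 3, with no two terms consecutive in the sequence.

377 + 34 + 3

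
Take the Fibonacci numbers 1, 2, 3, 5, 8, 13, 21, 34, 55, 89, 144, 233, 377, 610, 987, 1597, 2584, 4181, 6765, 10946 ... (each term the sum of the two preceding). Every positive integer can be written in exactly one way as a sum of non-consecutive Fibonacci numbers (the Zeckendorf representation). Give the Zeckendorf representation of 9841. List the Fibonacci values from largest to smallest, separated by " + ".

6765 + 2584 + 377 + 89 + 21 + 5

6765 ≤ 9841 < 10946, so take 6765; remainder 3076
2584 ≤ 3076 < 4181, so take 2584; remainder 492
377 ≤ 492 < 610, so take 377; remainder 115
89 ≤ 115 < 144, so take 89; remainder 26
21 ≤ 26 < 34, so take 21; remainder 5
5 ≤ 5 < 8, so take 5; remainder 0
So 9841 = 6765 + 2584 + 377 + 89 + 21 + 5, with no two terms consecutive in the sequence.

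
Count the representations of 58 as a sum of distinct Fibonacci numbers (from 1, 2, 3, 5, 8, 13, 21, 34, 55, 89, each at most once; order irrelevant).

Starting from the Zeckendorf form and repeatedly splitting a term F_k into F_{k−1} + F_{k−2} (when neither is already used) reaches every representation.
58 = 55+3 = 55+2+1 = 34+21+3 = … (4 more), for 7 in all.

7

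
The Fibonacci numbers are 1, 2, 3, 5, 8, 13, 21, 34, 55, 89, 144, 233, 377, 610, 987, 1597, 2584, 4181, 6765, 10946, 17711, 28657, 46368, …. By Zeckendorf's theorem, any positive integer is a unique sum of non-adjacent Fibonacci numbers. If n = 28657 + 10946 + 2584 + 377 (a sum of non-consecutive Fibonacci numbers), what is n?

42564

28657 + 10946 + 2584 + 377 = 42564.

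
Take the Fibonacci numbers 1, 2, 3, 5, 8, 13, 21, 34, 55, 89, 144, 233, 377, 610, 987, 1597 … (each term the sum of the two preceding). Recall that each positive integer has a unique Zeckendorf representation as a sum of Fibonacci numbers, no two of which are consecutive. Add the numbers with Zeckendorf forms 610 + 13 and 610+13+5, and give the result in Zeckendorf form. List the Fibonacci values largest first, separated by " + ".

The two numbers are 623 and 628, so their sum is 1251.
take 987 (≤ 1251); 1251 − 987 = 264
take 233 (≤ 264); 264 − 233 = 31
take 21 (≤ 31); 31 − 21 = 10
take 8 (≤ 10); 10 − 8 = 2
take 2 (≤ 2); 2 − 2 = 0

987 + 233 + 21 + 8 + 2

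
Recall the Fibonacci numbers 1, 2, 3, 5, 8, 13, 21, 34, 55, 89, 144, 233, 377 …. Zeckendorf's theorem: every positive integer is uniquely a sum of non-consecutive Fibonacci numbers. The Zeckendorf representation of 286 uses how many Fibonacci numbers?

286 − 233 = 53
53 − 34 = 19
19 − 13 = 6
6 − 5 = 1
1 − 1 = 0
286 = 233 + 34 + 13 + 5 + 1, which has 5 terms.

5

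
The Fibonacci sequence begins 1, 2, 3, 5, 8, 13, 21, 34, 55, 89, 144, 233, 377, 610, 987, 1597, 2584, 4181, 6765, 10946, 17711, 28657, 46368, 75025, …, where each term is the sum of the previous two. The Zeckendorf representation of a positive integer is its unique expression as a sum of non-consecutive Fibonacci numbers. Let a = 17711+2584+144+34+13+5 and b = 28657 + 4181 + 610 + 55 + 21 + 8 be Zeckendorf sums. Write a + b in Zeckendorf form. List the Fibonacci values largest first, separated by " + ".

The two numbers are 20491 and 33532, so their sum is 54023.
Greedily peel off the largest Fibonacci term at each step:
46368 ≤ 54023 < 75025, so take 46368; remainder 7655
6765 ≤ 7655 < 10946, so take 6765; remainder 890
610 ≤ 890 < 987, so take 610; remainder 280
233 ≤ 280 < 377, so take 233; remainder 47
34 ≤ 47 < 55, so take 34; remainder 13
13 ≤ 13 < 21, so take 13; remainder 0

46368 + 6765 + 610 + 233 + 34 + 13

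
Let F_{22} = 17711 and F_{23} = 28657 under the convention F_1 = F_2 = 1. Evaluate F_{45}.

By F_{2k+1} = F_k² + F_{k+1}²: F_{45} = 17711² + 28657² = 313679521 + 821223649 = 1134903170.

1134903170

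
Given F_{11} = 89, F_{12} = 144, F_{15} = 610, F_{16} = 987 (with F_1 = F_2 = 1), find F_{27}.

By the addition formula F_{m+n} = F_m F_{n+1} + F_{m−1} F_n with m=16, n=11: F_{27} = 987·144 + 610·89 = 142128 + 54290 = 196418.

196418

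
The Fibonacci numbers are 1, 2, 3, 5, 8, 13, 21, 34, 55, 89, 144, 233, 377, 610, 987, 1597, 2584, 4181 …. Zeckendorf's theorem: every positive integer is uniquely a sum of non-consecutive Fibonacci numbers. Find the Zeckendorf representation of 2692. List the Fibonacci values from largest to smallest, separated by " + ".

2584 + 89 + 13 + 5 + 1

take 2584 (≤ 2692); 2692 − 2584 = 108
take 89 (≤ 108); 108 − 89 = 19
take 13 (≤ 19); 19 − 13 = 6
take 5 (≤ 6); 6 − 5 = 1
take 1 (≤ 1); 1 − 1 = 0
So 2692 = 2584 + 89 + 13 + 5 + 1, with no two terms consecutive in the sequence.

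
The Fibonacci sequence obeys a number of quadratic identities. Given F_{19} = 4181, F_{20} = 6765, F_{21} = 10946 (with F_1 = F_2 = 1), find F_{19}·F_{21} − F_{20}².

1

4181·10946 − 6765² = 45765226 − 45765225 = 1. (Cassini's identity: F_{k−1}F_{k+1} − F_k² = (−1)^k.)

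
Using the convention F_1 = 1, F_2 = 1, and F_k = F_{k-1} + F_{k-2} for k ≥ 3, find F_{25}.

Iterating the recurrence up to F_{20} = 6765 and F_{19} = 4181:
F_{21} = F_{20} + F_{19} = 6765 + 4181 = 10946
F_{22} = F_{21} + F_{20} = 10946 + 6765 = 17711
F_{23} = F_{22} + F_{21} = 17711 + 10946 = 28657
F_{24} = F_{23} + F_{22} = 28657 + 17711 = 46368
F_{25} = F_{24} + F_{23} = 46368 + 28657 = 75025

75025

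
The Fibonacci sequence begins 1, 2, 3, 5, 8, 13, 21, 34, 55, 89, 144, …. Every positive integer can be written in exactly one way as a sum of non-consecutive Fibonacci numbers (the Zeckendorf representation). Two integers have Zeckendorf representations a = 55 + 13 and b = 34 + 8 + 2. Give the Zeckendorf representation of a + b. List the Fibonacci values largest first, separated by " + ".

The two numbers are 68 and 44, so their sum is 112.
subtract 89 from 112: 23 remains
subtract 21 from 23: 2 remains
subtract 2 from 2: 0 remains

89 + 21 + 2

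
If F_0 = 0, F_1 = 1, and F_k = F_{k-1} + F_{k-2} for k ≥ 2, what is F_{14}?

Iterating the recurrence up to F_{6} = 8 and F_{5} = 5:
F_{7} = F_{6} + F_{5} = 8 + 5 = 13
F_{8} = F_{7} + F_{6} = 13 + 8 = 21
F_{9} = F_{8} + F_{7} = 21 + 13 = 34
F_{10} = F_{9} + F_{8} = 34 + 21 = 55
F_{11} = F_{10} + F_{9} = 55 + 34 = 89
F_{12} = F_{11} + F_{10} = 89 + 55 = 144
F_{13} = F_{12} + F_{11} = 144 + 89 = 233
F_{14} = F_{13} + F_{12} = 233 + 144 = 377

377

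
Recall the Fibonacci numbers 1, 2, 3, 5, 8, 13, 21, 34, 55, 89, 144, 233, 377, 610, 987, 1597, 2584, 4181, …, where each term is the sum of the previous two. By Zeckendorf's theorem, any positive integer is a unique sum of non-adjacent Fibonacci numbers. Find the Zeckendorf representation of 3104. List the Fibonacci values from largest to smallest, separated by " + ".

3104: greatest Fibonacci not exceeding it is 2584, leaving 520
520: greatest Fibonacci not exceeding it is 377, leaving 143
143: greatest Fibonacci not exceeding it is 89, leaving 54
54: greatest Fibonacci not exceeding it is 34, leaving 20
20: greatest Fibonacci not exceeding it is 13, leaving 7
7: greatest Fibonacci not exceeding it is 5, leaving 2
2: greatest Fibonacci not exceeding it is 2, leaving 0
So 3104 = 2584 + 377 + 89 + 34 + 13 + 5 + 2, with no two terms consecutive in the sequence.

2584 + 377 + 89 + 34 + 13 + 5 + 2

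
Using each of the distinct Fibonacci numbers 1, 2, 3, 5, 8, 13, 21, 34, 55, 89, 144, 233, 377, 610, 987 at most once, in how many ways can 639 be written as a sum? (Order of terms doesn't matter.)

Starting from the Zeckendorf form and repeatedly splitting a term F_k into F_{k−1} + F_{k−2} (when neither is already used) reaches every representation.
639 = 610+21+8 = 610+21+5+3 = 377+233+21+8 = … (17 more), for 20 in all.

20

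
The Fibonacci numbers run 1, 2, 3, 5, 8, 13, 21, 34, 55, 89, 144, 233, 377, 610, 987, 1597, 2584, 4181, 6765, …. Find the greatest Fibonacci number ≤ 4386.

4181

4181 ≤ 4386 < 6765, so the largest Fibonacci number not exceeding 4386 is 4181.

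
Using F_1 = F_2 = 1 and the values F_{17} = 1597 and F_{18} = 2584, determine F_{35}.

9227465

By F_{2k+1} = F_k² + F_{k+1}²: F_{35} = 1597² + 2584² = 2550409 + 6677056 = 9227465.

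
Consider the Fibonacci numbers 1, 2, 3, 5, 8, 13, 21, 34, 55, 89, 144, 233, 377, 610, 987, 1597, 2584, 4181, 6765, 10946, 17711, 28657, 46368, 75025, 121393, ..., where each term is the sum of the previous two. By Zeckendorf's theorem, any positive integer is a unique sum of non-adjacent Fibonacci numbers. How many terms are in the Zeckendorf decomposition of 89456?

7

75025 ≤ 89456 < 121393, so take 75025; remainder 14431
10946 ≤ 14431 < 17711, so take 10946; remainder 3485
2584 ≤ 3485 < 4181, so take 2584; remainder 901
610 ≤ 901 < 987, so take 610; remainder 291
233 ≤ 291 < 377, so take 233; remainder 58
55 ≤ 58 < 89, so take 55; remainder 3
3 ≤ 3 < 5, so take 3; remainder 0
89456 = 75025 + 10946 + 2584 + 610 + 233 + 55 + 3, which has 7 terms.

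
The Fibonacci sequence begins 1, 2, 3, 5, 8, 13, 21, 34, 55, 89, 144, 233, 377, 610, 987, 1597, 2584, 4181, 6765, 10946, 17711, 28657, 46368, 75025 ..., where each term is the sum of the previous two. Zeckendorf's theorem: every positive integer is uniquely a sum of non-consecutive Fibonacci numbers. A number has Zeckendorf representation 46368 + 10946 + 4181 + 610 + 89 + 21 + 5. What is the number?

46368 + 10946 + 4181 + 610 + 89 + 21 + 5 = 62220.

62220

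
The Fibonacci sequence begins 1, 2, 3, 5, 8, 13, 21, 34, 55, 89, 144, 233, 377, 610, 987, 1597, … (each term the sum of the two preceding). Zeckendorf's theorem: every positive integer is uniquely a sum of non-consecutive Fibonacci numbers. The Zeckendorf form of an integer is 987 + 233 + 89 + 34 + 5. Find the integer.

1348

987 + 233 + 89 + 34 + 5 = 1348.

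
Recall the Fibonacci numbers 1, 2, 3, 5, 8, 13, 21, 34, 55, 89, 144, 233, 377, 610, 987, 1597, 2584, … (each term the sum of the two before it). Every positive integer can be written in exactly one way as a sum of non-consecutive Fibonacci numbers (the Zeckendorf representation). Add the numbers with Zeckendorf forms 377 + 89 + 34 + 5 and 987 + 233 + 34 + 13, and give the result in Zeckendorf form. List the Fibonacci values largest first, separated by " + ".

The two numbers are 505 and 1267, so their sum is 1772.
Repeatedly subtract the largest Fibonacci number that fits:
1597 ≤ 1772 < 2584, so take 1597; remainder 175
144 ≤ 175 < 233, so take 144; remainder 31
21 ≤ 31 < 34, so take 21; remainder 10
8 ≤ 10 < 13, so take 8; remainder 2
2 ≤ 2 < 3, so take 2; remainder 0

1597 + 144 + 21 + 8 + 2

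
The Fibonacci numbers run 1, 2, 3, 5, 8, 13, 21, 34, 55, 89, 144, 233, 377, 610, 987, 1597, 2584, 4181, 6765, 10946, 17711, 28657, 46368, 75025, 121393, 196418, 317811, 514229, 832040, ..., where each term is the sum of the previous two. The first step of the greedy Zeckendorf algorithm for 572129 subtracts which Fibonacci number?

514229 ≤ 572129 < 832040, so the largest Fibonacci number not exceeding 572129 is 514229.

514229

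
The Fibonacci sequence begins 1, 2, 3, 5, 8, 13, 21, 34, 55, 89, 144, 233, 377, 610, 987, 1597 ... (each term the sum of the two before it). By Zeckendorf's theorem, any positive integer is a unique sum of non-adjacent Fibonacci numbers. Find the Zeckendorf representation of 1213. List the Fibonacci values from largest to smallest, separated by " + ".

987 + 144 + 55 + 21 + 5 + 1

Greedily peel off the largest Fibonacci term at each step:
1213 − 987 = 226
226 − 144 = 82
82 − 55 = 27
27 − 21 = 6
6 − 5 = 1
1 − 1 = 0
So 1213 = 987 + 144 + 55 + 21 + 5 + 1, with no two terms consecutive in the sequence.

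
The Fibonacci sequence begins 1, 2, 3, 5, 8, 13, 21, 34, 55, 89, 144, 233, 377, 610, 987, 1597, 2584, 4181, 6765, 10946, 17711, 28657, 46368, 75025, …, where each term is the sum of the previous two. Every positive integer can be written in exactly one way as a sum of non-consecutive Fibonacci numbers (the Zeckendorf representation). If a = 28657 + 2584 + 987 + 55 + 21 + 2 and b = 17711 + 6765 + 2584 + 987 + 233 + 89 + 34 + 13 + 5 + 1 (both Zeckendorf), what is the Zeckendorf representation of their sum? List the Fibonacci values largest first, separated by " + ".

46368 + 10946 + 2584 + 610 + 144 + 55 + 21

The two numbers are 32306 and 28422, so their sum is 60728.
Greedy algorithm:
60728: greatest Fibonacci not exceeding it is 46368, leaving 14360
14360: greatest Fibonacci not exceeding it is 10946, leaving 3414
3414: greatest Fibonacci not exceeding it is 2584, leaving 830
830: greatest Fibonacci not exceeding it is 610, leaving 220
220: greatest Fibonacci not exceeding it is 144, leaving 76
76: greatest Fibonacci not exceeding it is 55, leaving 21
21: greatest Fibonacci not exceeding it is 21, leaving 0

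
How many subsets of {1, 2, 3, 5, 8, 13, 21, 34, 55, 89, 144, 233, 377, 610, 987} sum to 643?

Starting from the Zeckendorf form and repeatedly splitting a term F_k into F_{k−1} + F_{k−2} (when neither is already used) reaches every representation.
643 = 610+21+8+3+1 = 377+233+21+8+3+1 = 377+144+89+21+8+3+1 = 377+144+55+34+21+8+3+1 — 4 representations.

4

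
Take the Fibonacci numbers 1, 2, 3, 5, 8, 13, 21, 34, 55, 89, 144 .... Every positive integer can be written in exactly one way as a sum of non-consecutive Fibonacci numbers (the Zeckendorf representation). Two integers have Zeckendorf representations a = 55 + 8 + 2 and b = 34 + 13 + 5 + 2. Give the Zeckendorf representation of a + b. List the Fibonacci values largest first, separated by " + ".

89 + 21 + 8 + 1

The two numbers are 65 and 54, so their sum is 119.
largest Fibonacci ≤ 119 is 89; 119 − 89 = 30
largest Fibonacci ≤ 30 is 21; 30 − 21 = 9
largest Fibonacci ≤ 9 is 8; 9 − 8 = 1
largest Fibonacci ≤ 1 is 1; 1 − 1 = 0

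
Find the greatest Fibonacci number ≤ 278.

233

233 ≤ 278 < 377, so the largest Fibonacci number not exceeding 278 is 233.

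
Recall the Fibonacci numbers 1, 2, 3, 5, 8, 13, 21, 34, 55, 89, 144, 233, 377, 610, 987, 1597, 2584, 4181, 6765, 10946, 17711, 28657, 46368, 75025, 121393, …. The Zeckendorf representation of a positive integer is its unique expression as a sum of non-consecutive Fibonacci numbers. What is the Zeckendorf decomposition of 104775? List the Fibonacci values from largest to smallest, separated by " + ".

largest Fibonacci ≤ 104775 is 75025; 104775 − 75025 = 29750
largest Fibonacci ≤ 29750 is 28657; 29750 − 28657 = 1093
largest Fibonacci ≤ 1093 is 987; 1093 − 987 = 106
largest Fibonacci ≤ 106 is 89; 106 − 89 = 17
largest Fibonacci ≤ 17 is 13; 17 − 13 = 4
largest Fibonacci ≤ 4 is 3; 4 − 3 = 1
largest Fibonacci ≤ 1 is 1; 1 − 1 = 0
So 104775 = 75025 + 28657 + 987 + 89 + 13 + 3 + 1, with no two terms consecutive in the sequence.

75025 + 28657 + 987 + 89 + 13 + 3 + 1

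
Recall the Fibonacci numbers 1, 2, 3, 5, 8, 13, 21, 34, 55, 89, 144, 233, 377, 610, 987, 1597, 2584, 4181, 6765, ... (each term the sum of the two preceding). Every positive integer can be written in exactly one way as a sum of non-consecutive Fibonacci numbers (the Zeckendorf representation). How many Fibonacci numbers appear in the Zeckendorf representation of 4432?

subtract 4181 from 4432: 251 remains
subtract 233 from 251: 18 remains
subtract 13 from 18: 5 remains
subtract 5 from 5: 0 remains
4432 = 4181 + 233 + 13 + 5, which has 4 terms.

4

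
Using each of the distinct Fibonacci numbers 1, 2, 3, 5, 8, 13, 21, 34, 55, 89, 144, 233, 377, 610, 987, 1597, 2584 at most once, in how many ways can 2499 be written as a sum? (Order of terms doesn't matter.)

12

Each representation comes from the Zeckendorf form by replacing some F_k with F_{k−1} + F_{k−2} where possible.
2499 = 1597+610+233+55+3+1 = 1597+610+233+34+21+3+1 = 1597+610+144+89+55+3+1 = … (9 more), for 12 in all.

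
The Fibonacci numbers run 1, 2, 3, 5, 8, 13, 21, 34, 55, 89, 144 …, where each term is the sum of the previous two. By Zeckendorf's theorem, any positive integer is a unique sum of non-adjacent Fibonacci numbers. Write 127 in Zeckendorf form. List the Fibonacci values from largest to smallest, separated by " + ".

89 + 34 + 3 + 1

Repeatedly subtract the largest Fibonacci number that fits:
take 89 (≤ 127); 127 − 89 = 38
take 34 (≤ 38); 38 − 34 = 4
take 3 (≤ 4); 4 − 3 = 1
take 1 (≤ 1); 1 − 1 = 0
So 127 = 89 + 34 + 3 + 1, with no two terms consecutive in the sequence.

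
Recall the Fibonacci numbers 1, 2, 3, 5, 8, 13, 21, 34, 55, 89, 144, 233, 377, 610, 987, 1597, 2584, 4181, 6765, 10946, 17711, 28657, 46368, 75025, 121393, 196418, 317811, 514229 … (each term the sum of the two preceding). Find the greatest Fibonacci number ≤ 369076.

317811

317811 ≤ 369076 < 514229, so the largest Fibonacci number not exceeding 369076 is 317811.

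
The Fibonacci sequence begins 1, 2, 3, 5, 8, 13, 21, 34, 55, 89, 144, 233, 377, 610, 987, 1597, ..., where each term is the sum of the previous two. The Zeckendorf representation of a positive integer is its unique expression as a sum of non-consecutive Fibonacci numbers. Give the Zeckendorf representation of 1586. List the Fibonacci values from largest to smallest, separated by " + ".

take 987 (≤ 1586); 1586 − 987 = 599
take 377 (≤ 599); 599 − 377 = 222
take 144 (≤ 222); 222 − 144 = 78
take 55 (≤ 78); 78 − 55 = 23
take 21 (≤ 23); 23 − 21 = 2
take 2 (≤ 2); 2 − 2 = 0
So 1586 = 987 + 377 + 144 + 55 + 21 + 2, with no two terms consecutive in the sequence.

987 + 377 + 144 + 55 + 21 + 2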